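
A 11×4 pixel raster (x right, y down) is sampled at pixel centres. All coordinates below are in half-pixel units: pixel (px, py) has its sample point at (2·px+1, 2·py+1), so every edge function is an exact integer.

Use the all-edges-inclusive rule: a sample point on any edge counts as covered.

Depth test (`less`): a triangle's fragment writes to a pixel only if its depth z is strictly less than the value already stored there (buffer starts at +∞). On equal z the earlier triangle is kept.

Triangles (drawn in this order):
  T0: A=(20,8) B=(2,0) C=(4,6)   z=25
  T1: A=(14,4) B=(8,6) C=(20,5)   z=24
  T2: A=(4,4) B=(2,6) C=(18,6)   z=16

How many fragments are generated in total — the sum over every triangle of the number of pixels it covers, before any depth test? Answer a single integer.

T0:
  2·area = 92  (B↔C swapped to make it positive)
  edge (20, 8)→(4, 6): d=(-16,-2) inclusive
  edge (4, 6)→(2, 0): d=(-2,-6) inclusive
  edge (2, 0)→(20, 8): d=(18,8) inclusive
    (1,0)@(3, 1): e=[78,4,10] → X
    (2,0)@(5, 1): e=[82,16,-6] → .
    (1,1)@(3, 3): e=[46,0,46] → X  [on edge]
    (2,1)@(5, 3): e=[50,12,30] → X
    (3,1)@(7, 3): e=[54,24,14] → X
    (4,1)@(9, 3): e=[58,36,-2] → .
    (1,2)@(3, 5): e=[14,-4,82] → .
    (2,2)@(5, 5): e=[18,8,66] → X
    (4,2)@(9, 5): e=[26,32,34] → X
    (5,2)@(11, 5): e=[30,44,18] → X
    (6,2)@(13, 5): e=[34,56,2] → X
    (7,2)@(15, 5): e=[38,68,-14] → .
  covered (12 px):
    . X . . . . . . . . .
    . X X X . . . . . . .
    . . X X X X X . . . .
    . . . . . . X X X . .
T1:
  2·area = 18  (B↔C swapped to make it positive)
  edge (14, 4)→(20, 5): d=(6,1) inclusive
  edge (20, 5)→(8, 6): d=(-12,1) inclusive
  edge (8, 6)→(14, 4): d=(6,-2) inclusive
    (8,1)@(17, 3): e=[-9,27,0] → .  [on edge]
    (5,2)@(11, 5): e=[9,9,0] → X  [on edge]
    (6,2)@(13, 5): e=[7,7,4] → X
    (7,2)@(15, 5): e=[5,5,8] → X
    (8,2)@(17, 5): e=[3,3,12] → X
    (9,2)@(19, 5): e=[1,1,16] → X
    (10,2)@(21, 5): e=[-1,-1,20] → .
    (2,3)@(5, 7): e=[27,-9,0] → .  [on edge]
    (5,3)@(11, 7): e=[21,-15,12] → .
    (6,3)@(13, 7): e=[19,-17,16] → .
    (7,3)@(15, 7): e=[17,-19,20] → .
    (8,3)@(17, 7): e=[15,-21,24] → .
  covered (5 px):
    . . . . . . . . . . .
    . . . . . . . . . . .
    . . . . . X X X X X .
    . . . . . . . . . . .
T2:
  2·area = 32  (B↔C swapped to make it positive)
  edge (4, 4)→(18, 6): d=(14,2) inclusive
  edge (18, 6)→(2, 6): d=(-16,0) inclusive
  edge (2, 6)→(4, 4): d=(2,-2) inclusive
    (3,0)@(7, 1): e=[-48,80,0] → .  [on edge]
    (2,1)@(5, 3): e=[-16,48,0] → .  [on edge]
    (1,2)@(3, 5): e=[16,16,0] → X  [on edge]
    (2,2)@(5, 5): e=[12,16,4] → X
    (3,2)@(7, 5): e=[8,16,8] → X
    (4,2)@(9, 5): e=[4,16,12] → X
    (5,2)@(11, 5): e=[0,16,16] → X  [on edge]
    (6,2)@(13, 5): e=[-4,16,20] → .
    (0,3)@(1, 7): e=[48,-16,0] → .  [on edge]
    (1,3)@(3, 7): e=[44,-16,4] → .
    (2,3)@(5, 7): e=[40,-16,8] → .
    (3,3)@(7, 7): e=[36,-16,12] → .
  covered (5 px):
    . . . . . . . . . . .
    . . . . . . . . . . .
    . X X X X X . . . . .
    . . . . . . . . . . .

Result: 22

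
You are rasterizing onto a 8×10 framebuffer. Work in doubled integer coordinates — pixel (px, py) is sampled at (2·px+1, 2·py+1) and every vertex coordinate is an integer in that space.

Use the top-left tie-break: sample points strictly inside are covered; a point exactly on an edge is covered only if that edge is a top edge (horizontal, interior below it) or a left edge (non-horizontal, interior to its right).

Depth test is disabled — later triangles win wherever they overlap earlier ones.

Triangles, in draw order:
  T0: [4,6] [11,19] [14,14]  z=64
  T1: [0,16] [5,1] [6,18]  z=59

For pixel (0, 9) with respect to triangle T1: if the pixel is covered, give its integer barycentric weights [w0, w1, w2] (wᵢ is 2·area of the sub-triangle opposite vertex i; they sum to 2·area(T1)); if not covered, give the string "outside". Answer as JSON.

T0:
  2·area = 74  (B↔C swapped to make it positive)
  edge (4, 6)→(14, 14): d=(10,8) right/bottom  bias=-1
  edge (14, 14)→(11, 19): d=(-3,5) right/bottom  bias=-1
  edge (11, 19)→(4, 6): d=(-7,-13) top-left  bias=+0
    (2,3)@(5, 7): e=[2,66,6] → #
    (3,3)@(7, 7): e=[-14,56,32] → ·
    (2,4)@(5, 9): e=[22,60,-8] → ·
    (3,4)@(7, 9): e=[6,50,18] → #
    (4,4)@(9, 9): e=[-10,40,44] → ·
    (3,5)@(7, 11): e=[26,44,4] → #
    (4,5)@(9, 11): e=[10,34,30] → #
    (5,5)@(11, 11): e=[-6,24,56] → ·
    (3,6)@(7, 13): e=[46,38,-10] → ·
    (4,6)@(9, 13): e=[30,28,16] → #
    (5,6)@(11, 13): e=[14,18,42] → #
    (6,6)@(13, 13): e=[-2,8,68] → ·
    (5,9)@(11, 19): e=[74,0,0] → ·  [on edge]
  covered (10 px):
    · · · · · · · ·
    · · · · · · · ·
    · · · · · · · ·
    · · # · · · · ·
    · · · # · · · ·
    · · · # # · · ·
    · · · · # # · ·
    · · · · # # # ·
    · · · · · # · ·
    · · · · · · · ·
T1:
  2·area = 100
  edge (0, 16)→(5, 1): d=(5,-15) top-left  bias=+0
  edge (5, 1)→(6, 18): d=(1,17) right/bottom  bias=-1
  edge (6, 18)→(0, 16): d=(-6,-2) top-left  bias=+0
    (2,0)@(5, 1): e=[0,0,100] → ·  [on edge]
    (2,1)@(5, 3): e=[10,2,88] → #
    (3,1)@(7, 3): e=[40,-32,92] → ·
    (2,2)@(5, 5): e=[20,4,76] → #
    (3,2)@(7, 5): e=[50,-30,80] → ·
    (1,3)@(3, 7): e=[0,40,60] → #  [on edge]
    (3,3)@(7, 7): e=[60,-28,68] → ·
    (1,4)@(3, 9): e=[10,42,48] → #
    (3,4)@(7, 9): e=[70,-26,56] → ·
    (1,5)@(3, 11): e=[20,44,36] → #
    (3,5)@(7, 11): e=[80,-24,44] → ·
    (0,6)@(1, 13): e=[0,80,20] → #  [on edge]
    (1,8)@(3, 17): e=[50,50,0] → #  [on edge]
    (4,9)@(9, 19): e=[150,-50,0] → ·  [on edge]
  covered (16 px):
    · · · · · · · ·
    · · # · · · · ·
    · · # · · · · ·
    · # # · · · · ·
    · # # · · · · ·
    · # # · · · · ·
    # # # · · · · ·
    # # # · · · · ·
    · # # · · · · ·
    · · · · · · · ·

Result: "outside"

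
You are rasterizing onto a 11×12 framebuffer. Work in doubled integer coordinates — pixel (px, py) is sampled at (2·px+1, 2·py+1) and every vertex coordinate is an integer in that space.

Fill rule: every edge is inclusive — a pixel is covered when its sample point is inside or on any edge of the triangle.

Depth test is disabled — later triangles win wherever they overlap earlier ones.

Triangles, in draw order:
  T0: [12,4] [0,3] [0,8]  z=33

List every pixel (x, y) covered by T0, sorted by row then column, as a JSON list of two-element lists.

T0:
  2·area = 60  (B↔C swapped to make it positive)
  edge (12, 4)→(0, 8): d=(-12,4) inclusive
  edge (0, 8)→(0, 3): d=(0,-5) inclusive
  edge (0, 3)→(12, 4): d=(12,1) inclusive
    (10,0)@(21, 1): e=[0,105,-45] → .  [on edge]
    (7,1)@(15, 3): e=[0,75,-15] → .  [on edge]
    (0,2)@(1, 5): e=[32,5,23] → X
    (1,2)@(3, 5): e=[24,15,21] → X
    (2,2)@(5, 5): e=[16,25,19] → X
    (3,2)@(7, 5): e=[8,35,17] → X
    (4,2)@(9, 5): e=[0,45,15] → X  [on edge]
    (5,2)@(11, 5): e=[-8,55,13] → .
    (0,3)@(1, 7): e=[8,5,47] → X
    (1,3)@(3, 7): e=[0,15,45] → X  [on edge]
    (2,3)@(5, 7): e=[-8,25,43] → .
    (3,3)@(7, 7): e=[-16,35,41] → .
  covered (7 px):
    . . . . . . . . . . .
    . . . . . . . . . . .
    X X X X X . . . . . .
    X X . . . . . . . . .
    . . . . . . . . . . .
    . . . . . . . . . . .
    . . . . . . . . . . .
    . . . . . . . . . . .
    . . . . . . . . . . .
    . . . . . . . . . . .
    . . . . . . . . . . .
    . . . . . . . . . . .

Final: [[0,2],[1,2],[2,2],[3,2],[4,2],[0,3],[1,3]]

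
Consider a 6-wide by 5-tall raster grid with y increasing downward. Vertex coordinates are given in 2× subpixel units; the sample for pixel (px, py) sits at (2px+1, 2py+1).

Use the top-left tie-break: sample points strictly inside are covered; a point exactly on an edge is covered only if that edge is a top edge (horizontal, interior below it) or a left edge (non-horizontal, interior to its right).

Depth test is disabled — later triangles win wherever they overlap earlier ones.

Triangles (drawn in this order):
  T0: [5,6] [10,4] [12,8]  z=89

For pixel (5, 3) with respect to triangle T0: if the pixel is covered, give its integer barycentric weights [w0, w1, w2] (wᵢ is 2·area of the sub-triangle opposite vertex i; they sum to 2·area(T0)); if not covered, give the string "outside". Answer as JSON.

T0:
  2·area = 24
  edge (5, 6)→(10, 4): d=(5,-2) top-left  bias=+0
  edge (10, 4)→(12, 8): d=(2,4) right/bottom  bias=-1
  edge (12, 8)→(5, 6): d=(-7,-2) top-left  bias=+0
    (4,2)@(9, 5): e=[3,6,15] → █
    (5,2)@(11, 5): e=[7,-2,19] → ·
    (4,3)@(9, 7): e=[13,10,1] → █
    (5,3)@(11, 7): e=[17,2,5] → █
    (4,4)@(9, 9): e=[23,14,-13] → ·
    (5,4)@(11, 9): e=[27,6,-9] → ·
  covered (3 px):
    · · · · · ·
    · · · · · ·
    · · · · █ ·
    · · · · █ █
    · · · · · ·

Final: [2,5,17]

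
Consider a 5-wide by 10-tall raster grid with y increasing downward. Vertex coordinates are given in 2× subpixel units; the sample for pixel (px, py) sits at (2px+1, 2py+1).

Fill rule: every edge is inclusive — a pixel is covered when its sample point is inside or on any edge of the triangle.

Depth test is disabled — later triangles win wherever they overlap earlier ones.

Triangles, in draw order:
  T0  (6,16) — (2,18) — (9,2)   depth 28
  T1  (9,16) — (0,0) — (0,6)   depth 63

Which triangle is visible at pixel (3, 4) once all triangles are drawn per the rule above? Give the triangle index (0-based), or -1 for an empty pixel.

T0:
  2·area = 50
  edge (6, 16)→(2, 18): d=(-4,2) inclusive
  edge (2, 18)→(9, 2): d=(7,-16) inclusive
  edge (9, 2)→(6, 16): d=(-3,14) inclusive
    (3,3)@(7, 7): e=[34,3,13] → X
    (4,3)@(9, 7): e=[30,35,-15] → .
    (3,4)@(7, 9): e=[26,17,7] → X
    (4,4)@(9, 9): e=[22,49,-21] → .
    (3,5)@(7, 11): e=[18,31,1] → X
    (4,5)@(9, 11): e=[14,63,-27] → .
    (2,6)@(5, 13): e=[14,13,23] → X
    (3,6)@(7, 13): e=[10,45,-5] → .
    (2,7)@(5, 15): e=[6,27,17] → X
    (3,7)@(7, 15): e=[2,59,-11] → .
    (1,8)@(3, 17): e=[2,9,39] → X
    (2,8)@(5, 17): e=[-2,41,11] → .
  covered (6 px):
    . . . . .
    . . . . .
    . . . . .
    . . . X .
    . . . X .
    . . . X .
    . . X . .
    . . X . .
    . X . . .
    . . . . .
T1:
  2·area = 54  (B↔C swapped to make it positive)
  edge (9, 16)→(0, 6): d=(-9,-10) inclusive
  edge (0, 6)→(0, 0): d=(0,-6) inclusive
  edge (0, 0)→(9, 16): d=(9,16) inclusive
    (0,1)@(1, 3): e=[37,6,11] → X
    (1,1)@(3, 3): e=[57,18,-21] → .
    (0,2)@(1, 5): e=[19,6,29] → X
    (1,2)@(3, 5): e=[39,18,-3] → .
    (0,3)@(1, 7): e=[1,6,47] → X
    (1,3)@(3, 7): e=[21,18,15] → X
    (2,3)@(5, 7): e=[41,30,-17] → .
    (0,4)@(1, 9): e=[-17,6,65] → .
    (1,4)@(3, 9): e=[3,18,33] → X
    (2,4)@(5, 9): e=[23,30,1] → X
    (3,4)@(7, 9): e=[43,42,-31] → .
    (1,5)@(3, 11): e=[-15,18,51] → .
  covered (8 px):
    . . . . .
    X . . . .
    X . . . .
    X X . . .
    . X X . .
    . . X . .
    . . . X .
    . . . . .
    . . . . .
    . . . . .

Z-buffer (winner per pixel, '.' = empty):
  . . . . .
  1 . . . .
  1 . . . .
  1 1 . 0 .
  . 1 1 0 .
  . . 1 0 .
  . . 0 1 .
  . . 0 . .
  . 0 . . .
  . . . . .

Answer: 0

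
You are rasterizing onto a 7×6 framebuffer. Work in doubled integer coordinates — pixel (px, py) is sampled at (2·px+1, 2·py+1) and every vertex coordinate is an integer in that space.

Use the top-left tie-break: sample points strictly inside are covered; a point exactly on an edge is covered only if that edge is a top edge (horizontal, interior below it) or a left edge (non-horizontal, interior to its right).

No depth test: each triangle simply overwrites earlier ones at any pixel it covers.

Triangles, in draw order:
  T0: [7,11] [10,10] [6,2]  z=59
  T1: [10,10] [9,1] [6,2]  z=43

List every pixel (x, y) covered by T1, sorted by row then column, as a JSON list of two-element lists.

T0:
  2·area = 28  (B↔C swapped to make it positive)
  edge (7, 11)→(6, 2): d=(-1,-9) top-left  bias=+0
  edge (6, 2)→(10, 10): d=(4,8) right/bottom  bias=-1
  edge (10, 10)→(7, 11): d=(-3,1) right/bottom  bias=-1
    (3,2)@(7, 5): e=[6,4,18] → X
    (4,2)@(9, 5): e=[24,-12,16] → .
    (3,3)@(7, 7): e=[4,12,12] → X
    (4,3)@(9, 7): e=[22,-4,10] → .
    (3,4)@(7, 9): e=[2,20,6] → X
    (4,4)@(9, 9): e=[20,4,4] → X
    (5,4)@(11, 9): e=[38,-12,2] → .
    (6,4)@(13, 9): e=[56,-28,0] → .  [on edge]
    (3,5)@(7, 11): e=[0,28,0] → .  [on edge]
    (4,5)@(9, 11): e=[18,12,-2] → .
  covered (4 px):
    . . . . . . .
    . . . . . . .
    . . . X . . .
    . . . X . . .
    . . . X X . .
    . . . . . . .
T1:
  2·area = 28  (B↔C swapped to make it positive)
  edge (10, 10)→(6, 2): d=(-4,-8) top-left  bias=+0
  edge (6, 2)→(9, 1): d=(3,-1) top-left  bias=+0
  edge (9, 1)→(10, 10): d=(1,9) right/bottom  bias=-1
    (4,0)@(9, 1): e=[28,0,0] → .  [on edge]
    (1,1)@(3, 3): e=[-28,0,56] → .  [on edge]
    (3,1)@(7, 3): e=[4,4,20] → X
    (4,1)@(9, 3): e=[20,6,2] → X
    (5,1)@(11, 3): e=[36,8,-16] → .
    (3,2)@(7, 5): e=[-4,10,22] → .
    (4,2)@(9, 5): e=[12,12,4] → X
    (5,2)@(11, 5): e=[28,14,-14] → .
    (4,3)@(9, 7): e=[4,18,6] → X
    (5,3)@(11, 7): e=[20,20,-12] → .
    (4,4)@(9, 9): e=[-4,24,8] → .
  covered (4 px):
    . . . . . . .
    . . . X X . .
    . . . . X . .
    . . . . X . .
    . . . . . . .
    . . . . . . .

Final: [[3,1],[4,1],[4,2],[4,3]]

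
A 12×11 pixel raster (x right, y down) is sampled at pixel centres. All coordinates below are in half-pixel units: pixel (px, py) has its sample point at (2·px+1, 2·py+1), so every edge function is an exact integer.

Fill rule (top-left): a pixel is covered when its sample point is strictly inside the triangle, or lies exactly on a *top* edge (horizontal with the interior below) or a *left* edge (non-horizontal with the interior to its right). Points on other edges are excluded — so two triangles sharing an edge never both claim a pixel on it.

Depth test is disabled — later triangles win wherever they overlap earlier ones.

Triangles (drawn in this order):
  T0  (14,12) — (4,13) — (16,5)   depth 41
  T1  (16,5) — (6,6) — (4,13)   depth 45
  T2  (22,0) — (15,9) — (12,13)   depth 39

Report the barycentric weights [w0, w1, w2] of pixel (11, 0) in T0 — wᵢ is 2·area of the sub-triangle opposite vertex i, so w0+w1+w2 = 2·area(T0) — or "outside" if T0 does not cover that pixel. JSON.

T0:
  2·area = 68
  edge (14, 12)→(4, 13): d=(-10,1) right/bottom  bias=-1
  edge (4, 13)→(16, 5): d=(12,-8) top-left  bias=+0
  edge (16, 5)→(14, 12): d=(-2,7) right/bottom  bias=-1
    (9,1)@(19, 3): e=[85,0,-17] → ·  [on edge]
    (6,3)@(13, 7): e=[51,0,17] → █  [on edge]
    (7,3)@(15, 7): e=[49,16,3] → █
    (8,3)@(17, 7): e=[47,32,-11] → ·
    (5,4)@(11, 9): e=[33,8,27] → █
    (7,4)@(15, 9): e=[29,40,-1] → ·
    (3,5)@(7, 11): e=[17,0,51] → █  [on edge]
    (4,5)@(9, 11): e=[15,16,37] → █
    (7,5)@(15, 11): e=[9,64,-5] → ·
    (3,6)@(7, 13): e=[-3,24,47] → ·
    (4,6)@(9, 13): e=[-5,40,33] → ·
    (5,6)@(11, 13): e=[-7,56,19] → ·
    (0,7)@(1, 15): e=[-17,0,85] → ·  [on edge]
  covered (8 px):
    · · · · · · · · · · · ·
    · · · · · · · · · · · ·
    · · · · · · · · · · · ·
    · · · · · · █ █ · · · ·
    · · · · · █ █ · · · · ·
    · · · █ █ █ █ · · · · ·
    · · · · · · · · · · · ·
    · · · · · · · · · · · ·
    · · · · · · · · · · · ·
    · · · · · · · · · · · ·
    · · · · · · · · · · · ·
T1:
  2·area = 68  (B↔C swapped to make it positive)
  edge (16, 5)→(4, 13): d=(-12,8) right/bottom  bias=-1
  edge (4, 13)→(6, 6): d=(2,-7) top-left  bias=+0
  edge (6, 6)→(16, 5): d=(10,-1) top-left  bias=+0
    (9,1)@(19, 3): e=[0,85,-17] → ·  [on edge]
    (3,3)@(7, 7): e=[48,9,11] → █
    (4,3)@(9, 7): e=[32,23,13] → █
    (5,3)@(11, 7): e=[16,37,15] → █
    (6,3)@(13, 7): e=[0,51,17] → ·  [on edge]
    (3,4)@(7, 9): e=[24,13,31] → █
    (5,4)@(11, 9): e=[-8,41,35] → ·
    (2,5)@(5, 11): e=[16,3,49] → █
    (3,5)@(7, 11): e=[0,17,51] → ·  [on edge]
    (4,5)@(9, 11): e=[-16,31,53] → ·
    (2,6)@(5, 13): e=[-8,7,69] → ·
    (0,7)@(1, 15): e=[0,-17,85] → ·  [on edge]
  covered (6 px):
    · · · · · · · · · · · ·
    · · · · · · · · · · · ·
    · · · · · · · · · · · ·
    · · · █ █ █ · · · · · ·
    · · · █ █ · · · · · · ·
    · · █ · · · · · · · · ·
    · · · · · · · · · · · ·
    · · · · · · · · · · · ·
    · · · · · · · · · · · ·
    · · · · · · · · · · · ·
    · · · · · · · · · · · ·
T2:
  2·area = 1  (B↔C swapped to make it positive)
  edge (22, 0)→(12, 13): d=(-10,13) right/bottom  bias=-1
  edge (12, 13)→(15, 9): d=(3,-4) top-left  bias=+0
  edge (15, 9)→(22, 0): d=(7,-9) top-left  bias=+0
    (10,0)@(21, 1): e=[3,0,-2] → ·  [on edge]
    (7,4)@(15, 9): e=[1,0,0] → █  [on edge]
    (8,4)@(17, 9): e=[-25,8,18] → ·
    (7,5)@(15, 11): e=[-19,6,14] → ·
    (4,8)@(9, 17): e=[-1,0,2] → ·  [on edge]
  covered (1 px):
    · · · · · · · · · · · ·
    · · · · · · · · · · · ·
    · · · · · · · · · · · ·
    · · · · · · · · · · · ·
    · · · · · · · █ · · · ·
    · · · · · · · · · · · ·
    · · · · · · · · · · · ·
    · · · · · · · · · · · ·
    · · · · · · · · · · · ·
    · · · · · · · · · · · ·
    · · · · · · · · · · · ·

Answer: "outside"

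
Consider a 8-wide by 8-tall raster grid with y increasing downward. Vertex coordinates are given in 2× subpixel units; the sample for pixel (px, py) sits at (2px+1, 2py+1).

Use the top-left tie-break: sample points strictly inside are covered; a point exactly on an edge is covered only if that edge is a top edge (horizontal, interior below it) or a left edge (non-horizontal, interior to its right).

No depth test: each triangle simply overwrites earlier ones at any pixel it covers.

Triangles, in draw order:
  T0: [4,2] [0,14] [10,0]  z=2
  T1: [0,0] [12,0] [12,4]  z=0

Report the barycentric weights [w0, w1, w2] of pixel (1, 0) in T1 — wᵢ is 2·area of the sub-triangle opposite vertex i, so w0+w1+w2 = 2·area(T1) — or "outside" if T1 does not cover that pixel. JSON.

T0:
  2·area = 64  (B↔C swapped to make it positive)
  edge (4, 2)→(10, 0): d=(6,-2) top-left  bias=+0
  edge (10, 0)→(0, 14): d=(-10,14) right/bottom  bias=-1
  edge (0, 14)→(4, 2): d=(4,-12) top-left  bias=+0
    (3,0)@(7, 1): e=[0,32,32] → X  [on edge]
    (4,0)@(9, 1): e=[4,4,56] → X
    (5,0)@(11, 1): e=[8,-24,80] → .
    (0,1)@(1, 3): e=[0,96,-32] → .  [on edge]
    (2,1)@(5, 3): e=[8,40,16] → X
    (4,1)@(9, 3): e=[16,-16,64] → .
    (1,2)@(3, 5): e=[16,48,0] → X  [on edge]
    (3,2)@(7, 5): e=[24,-8,48] → .
    (1,3)@(3, 7): e=[28,28,8] → X
    (2,3)@(5, 7): e=[32,0,32] → .  [on edge]
    (1,4)@(3, 9): e=[40,8,16] → X
    (2,4)@(5, 9): e=[44,-20,40] → .
    (0,5)@(1, 11): e=[48,16,0] → X  [on edge]
  covered (9 px):
    . . . X X . . .
    . . X X . . . .
    . X X . . . . .
    . X . . . . . .
    . X . . . . . .
    X . . . . . . .
    . . . . . . . .
    . . . . . . . .
T1:
  2·area = 48
  edge (0, 0)→(12, 0): d=(12,0) top-left  bias=+0
  edge (12, 0)→(12, 4): d=(0,4) right/bottom  bias=-1
  edge (12, 4)→(0, 0): d=(-12,-4) top-left  bias=+0
    (1,0)@(3, 1): e=[12,36,0] → X  [on edge]
    (2,0)@(5, 1): e=[12,28,8] → X
    (3,0)@(7, 1): e=[12,20,16] → X
    (4,0)@(9, 1): e=[12,12,24] → X
    (5,0)@(11, 1): e=[12,4,32] → X
    (6,0)@(13, 1): e=[12,-4,40] → .
    (1,1)@(3, 3): e=[36,36,-24] → .
    (2,1)@(5, 3): e=[36,28,-16] → .
    (3,1)@(7, 3): e=[36,20,-8] → .
    (4,1)@(9, 3): e=[36,12,0] → X  [on edge]
    (6,1)@(13, 3): e=[36,-4,16] → .
    (4,2)@(9, 5): e=[60,12,-24] → .
    (7,2)@(15, 5): e=[60,-12,0] → .  [on edge]
  covered (7 px):
    . X X X X X . .
    . . . . X X . .
    . . . . . . . .
    . . . . . . . .
    . . . . . . . .
    . . . . . . . .
    . . . . . . . .
    . . . . . . . .

Result: [36,0,12]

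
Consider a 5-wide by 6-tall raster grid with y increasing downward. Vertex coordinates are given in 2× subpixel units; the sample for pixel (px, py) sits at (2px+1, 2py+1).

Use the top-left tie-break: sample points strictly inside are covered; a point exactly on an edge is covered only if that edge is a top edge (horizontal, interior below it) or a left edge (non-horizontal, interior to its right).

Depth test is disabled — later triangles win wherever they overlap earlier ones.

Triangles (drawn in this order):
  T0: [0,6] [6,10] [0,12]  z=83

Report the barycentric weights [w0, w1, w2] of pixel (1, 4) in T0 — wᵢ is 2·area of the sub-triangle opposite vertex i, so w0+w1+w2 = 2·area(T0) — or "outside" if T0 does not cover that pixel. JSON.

T0:
  2·area = 36
  edge (0, 6)→(6, 10): d=(6,4) right/bottom  bias=-1
  edge (6, 10)→(0, 12): d=(-6,2) right/bottom  bias=-1
  edge (0, 12)→(0, 6): d=(0,-6) top-left  bias=+0
    (0,3)@(1, 7): e=[2,28,6] → #
    (1,3)@(3, 7): e=[-6,24,18] → ·
    (0,4)@(1, 9): e=[14,16,6] → #
    (1,4)@(3, 9): e=[6,12,18] → #
    (2,4)@(5, 9): e=[-2,8,30] → ·
    (4,4)@(9, 9): e=[-18,0,54] → ·  [on edge]
    (0,5)@(1, 11): e=[26,4,6] → #
    (1,5)@(3, 11): e=[18,0,18] → ·  [on edge]
  covered (4 px):
    · · · · ·
    · · · · ·
    · · · · ·
    # · · · ·
    # # · · ·
    # · · · ·

Result: [12,18,6]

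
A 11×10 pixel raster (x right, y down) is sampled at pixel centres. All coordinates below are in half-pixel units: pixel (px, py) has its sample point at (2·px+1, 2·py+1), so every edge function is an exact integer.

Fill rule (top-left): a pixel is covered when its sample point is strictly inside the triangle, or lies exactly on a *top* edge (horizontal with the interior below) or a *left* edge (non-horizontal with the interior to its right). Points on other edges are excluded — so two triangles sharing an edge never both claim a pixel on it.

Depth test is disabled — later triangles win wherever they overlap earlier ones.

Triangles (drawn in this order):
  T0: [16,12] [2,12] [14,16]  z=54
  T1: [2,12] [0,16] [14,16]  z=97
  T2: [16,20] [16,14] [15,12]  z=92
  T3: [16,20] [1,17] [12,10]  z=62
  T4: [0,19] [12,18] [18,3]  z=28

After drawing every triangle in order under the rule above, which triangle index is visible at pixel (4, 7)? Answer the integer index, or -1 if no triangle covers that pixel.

T0:
  2·area = 56  (B↔C swapped to make it positive)
  edge (16, 12)→(14, 16): d=(-2,4) right/bottom  bias=-1
  edge (14, 16)→(2, 12): d=(-12,-4) top-left  bias=+0
  edge (2, 12)→(16, 12): d=(14,0) top-left  bias=+0
    (2,6)@(5, 13): e=[42,0,14] → █  [on edge]
    (3,6)@(7, 13): e=[34,8,14] → █
    (4,6)@(9, 13): e=[26,16,14] → █
    (5,6)@(11, 13): e=[18,24,14] → █
    (6,6)@(13, 13): e=[10,32,14] → █
    (7,6)@(15, 13): e=[2,40,14] → █
    (8,6)@(17, 13): e=[-6,48,14] → ·
    (2,7)@(5, 15): e=[38,-24,42] → ·
    (3,7)@(7, 15): e=[30,-16,42] → ·
    (4,7)@(9, 15): e=[22,-8,42] → ·
    (5,7)@(11, 15): e=[14,0,42] → █  [on edge]
    (7,7)@(15, 15): e=[-2,16,42] → ·
    (8,8)@(17, 17): e=[-14,0,70] → ·  [on edge]
  covered (8 px):
    · · · · · · · · · · ·
    · · · · · · · · · · ·
    · · · · · · · · · · ·
    · · · · · · · · · · ·
    · · · · · · · · · · ·
    · · · · · · · · · · ·
    · · █ █ █ █ █ █ · · ·
    · · · · · █ █ · · · ·
    · · · · · · · · · · ·
    · · · · · · · · · · ·
T1:
  2·area = 56  (B↔C swapped to make it positive)
  edge (2, 12)→(14, 16): d=(12,4) right/bottom  bias=-1
  edge (14, 16)→(0, 16): d=(-14,0) right/bottom  bias=-1
  edge (0, 16)→(2, 12): d=(2,-4) top-left  bias=+0
    (1,6)@(3, 13): e=[8,42,6] → █
    (2,6)@(5, 13): e=[0,42,14] → ·  [on edge]
    (0,7)@(1, 15): e=[40,14,2] → █
    (2,7)@(5, 15): e=[24,14,18] → █
    (3,7)@(7, 15): e=[16,14,26] → █
    (4,7)@(9, 15): e=[8,14,34] → █
    (5,7)@(11, 15): e=[0,14,42] → ·  [on edge]
    (0,8)@(1, 17): e=[64,-14,6] → ·
    (1,8)@(3, 17): e=[56,-14,14] → ·
    (2,8)@(5, 17): e=[48,-14,22] → ·
    (3,8)@(7, 17): e=[40,-14,30] → ·
    (4,8)@(9, 17): e=[32,-14,38] → ·
    (8,8)@(17, 17): e=[0,-14,70] → ·  [on edge]
  covered (6 px):
    · · · · · · · · · · ·
    · · · · · · · · · · ·
    · · · · · · · · · · ·
    · · · · · · · · · · ·
    · · · · · · · · · · ·
    · · · · · · · · · · ·
    · █ · · · · · · · · ·
    █ █ █ █ █ · · · · · ·
    · · · · · · · · · · ·
    · · · · · · · · · · ·
T2:
  2·area = 6  (B↔C swapped to make it positive)
  edge (16, 20)→(15, 12): d=(-1,-8) top-left  bias=+0
  edge (15, 12)→(16, 14): d=(1,2) right/bottom  bias=-1
  edge (16, 14)→(16, 20): d=(0,6) right/bottom  bias=-1
  covered (0 px):
    · · · · · · · · · · ·
    · · · · · · · · · · ·
    · · · · · · · · · · ·
    · · · · · · · · · · ·
    · · · · · · · · · · ·
    · · · · · · · · · · ·
    · · · · · · · · · · ·
    · · · · · · · · · · ·
    · · · · · · · · · · ·
    · · · · · · · · · · ·
T3:
  2·area = 138
  edge (16, 20)→(1, 17): d=(-15,-3) top-left  bias=+0
  edge (1, 17)→(12, 10): d=(11,-7) top-left  bias=+0
  edge (12, 10)→(16, 20): d=(4,10) right/bottom  bias=-1
    (5,5)@(11, 11): e=[120,4,14] → █
    (6,5)@(13, 11): e=[126,18,-6] → ·
    (4,6)@(9, 13): e=[84,12,42] → █
    (6,6)@(13, 13): e=[96,40,2] → █
    (7,6)@(15, 13): e=[102,54,-18] → ·
    (2,7)@(5, 15): e=[42,6,90] → █
    (3,7)@(7, 15): e=[48,20,70] → █
    (7,7)@(15, 15): e=[72,76,-10] → ·
    (0,8)@(1, 17): e=[0,0,138] → █  [on edge]
    (1,8)@(3, 17): e=[6,14,118] → █
    (7,8)@(15, 17): e=[42,98,-2] → ·
    (0,9)@(1, 19): e=[-30,22,146] → ·
    (5,9)@(11, 19): e=[0,92,46] → █  [on edge]
  covered (19 px):
    · · · · · · · · · · ·
    · · · · · · · · · · ·
    · · · · · · · · · · ·
    · · · · · · · · · · ·
    · · · · · · · · · · ·
    · · · · · █ · · · · ·
    · · · · █ █ █ · · · ·
    · · █ █ █ █ █ · · · ·
    █ █ █ █ █ █ █ · · · ·
    · · · · · █ █ █ · · ·
T4:
  2·area = 174  (B↔C swapped to make it positive)
  edge (0, 19)→(18, 3): d=(18,-16) top-left  bias=+0
  edge (18, 3)→(12, 18): d=(-6,15) right/bottom  bias=-1
  edge (12, 18)→(0, 19): d=(-12,1) right/bottom  bias=-1
    (8,2)@(17, 5): e=[20,3,151] → █
    (9,2)@(19, 5): e=[52,-27,149] → ·
    (7,3)@(15, 7): e=[24,21,129] → █
    (8,3)@(17, 7): e=[56,-9,127] → ·
    (6,4)@(13, 9): e=[28,39,107] → █
    (8,4)@(17, 9): e=[92,-21,103] → ·
    (4,5)@(9, 11): e=[0,87,87] → █  [on edge]
    (5,5)@(11, 11): e=[32,57,85] → █
    (7,5)@(15, 11): e=[96,-3,81] → ·
    (3,6)@(7, 13): e=[4,105,65] → █
    (7,6)@(15, 13): e=[132,-15,57] → ·
    (2,7)@(5, 15): e=[8,123,43] → █
  covered (21 px):
    · · · · · · · · · · ·
    · · · · · · · · · · ·
    · · · · · · · · █ · ·
    · · · · · · · █ · · ·
    · · · · · · █ █ · · ·
    · · · · █ █ █ · · · ·
    · · · █ █ █ █ · · · ·
    · · █ █ █ █ █ · · · ·
    · █ █ █ █ █ · · · · ·
    · · · · · · · · · · ·

Z-buffer (winner per pixel, '.' = empty):
  . . . . . . . . . . .
  . . . . . . . . . . .
  . . . . . . . . 4 . .
  . . . . . . . 4 . . .
  . . . . . . 4 4 . . .
  . . . . 4 4 4 . . . .
  . 1 0 4 4 4 4 0 . . .
  1 1 4 4 4 4 4 . . . .
  3 4 4 4 4 4 3 . . . .
  . . . . . 3 3 3 . . .

Final: 4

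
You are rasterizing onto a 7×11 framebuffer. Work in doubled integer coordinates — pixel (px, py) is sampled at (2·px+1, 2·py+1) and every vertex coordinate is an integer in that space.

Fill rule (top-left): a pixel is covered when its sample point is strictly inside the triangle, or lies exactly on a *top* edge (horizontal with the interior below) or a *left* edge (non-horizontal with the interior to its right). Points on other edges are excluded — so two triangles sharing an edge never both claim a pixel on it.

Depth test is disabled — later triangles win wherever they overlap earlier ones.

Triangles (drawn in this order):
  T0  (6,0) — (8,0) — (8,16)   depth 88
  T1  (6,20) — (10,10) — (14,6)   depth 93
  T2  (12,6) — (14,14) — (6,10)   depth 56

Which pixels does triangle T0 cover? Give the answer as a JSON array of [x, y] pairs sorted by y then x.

T0:
  2·area = 32
  edge (6, 0)→(8, 0): d=(2,0) top-left  bias=+0
  edge (8, 0)→(8, 16): d=(0,16) right/bottom  bias=-1
  edge (8, 16)→(6, 0): d=(-2,-16) top-left  bias=+0
    (3,0)@(7, 1): e=[2,16,14] → █
    (4,0)@(9, 1): e=[2,-16,46] → ·
    (3,1)@(7, 3): e=[6,16,10] → █
    (4,1)@(9, 3): e=[6,-16,42] → ·
    (3,2)@(7, 5): e=[10,16,6] → █
    (4,2)@(9, 5): e=[10,-16,38] → ·
    (3,3)@(7, 7): e=[14,16,2] → █
    (4,3)@(9, 7): e=[14,-16,34] → ·
    (3,4)@(7, 9): e=[18,16,-2] → ·
  covered (4 px):
    · · · █ · · ·
    · · · █ · · ·
    · · · █ · · ·
    · · · █ · · ·
    · · · · · · ·
    · · · · · · ·
    · · · · · · ·
    · · · · · · ·
    · · · · · · ·
    · · · · · · ·
    · · · · · · ·
T1:
  2·area = 24
  edge (6, 20)→(10, 10): d=(4,-10) top-left  bias=+0
  edge (10, 10)→(14, 6): d=(4,-4) top-left  bias=+0
  edge (14, 6)→(6, 20): d=(-8,14) right/bottom  bias=-1
    (6,3)@(13, 7): e=[18,0,6] → █  [on edge]
    (5,4)@(11, 9): e=[6,0,18] → █  [on edge]
    (6,4)@(13, 9): e=[26,8,-10] → ·
    (4,5)@(9, 11): e=[-6,0,30] → ·  [on edge]
    (5,5)@(11, 11): e=[14,8,2] → █
    (6,5)@(13, 11): e=[34,16,-26] → ·
    (3,6)@(7, 13): e=[-18,0,42] → ·  [on edge]
    (4,6)@(9, 13): e=[2,8,14] → █
    (5,6)@(11, 13): e=[22,16,-14] → ·
    (2,7)@(5, 15): e=[-30,0,54] → ·  [on edge]
    (4,7)@(9, 15): e=[10,16,-2] → ·
    (1,8)@(3, 17): e=[-42,0,66] → ·  [on edge]
    (0,9)@(1, 19): e=[-54,0,78] → ·  [on edge]
  covered (4 px):
    · · · · · · ·
    · · · · · · ·
    · · · · · · ·
    · · · · · · █
    · · · · · █ ·
    · · · · · █ ·
    · · · · █ · ·
    · · · · · · ·
    · · · · · · ·
    · · · · · · ·
    · · · · · · ·
T2:
  2·area = 56
  edge (12, 6)→(14, 14): d=(2,8) right/bottom  bias=-1
  edge (14, 14)→(6, 10): d=(-8,-4) top-left  bias=+0
  edge (6, 10)→(12, 6): d=(6,-4) top-left  bias=+0
    (5,3)@(11, 7): e=[10,44,2] → █
    (6,3)@(13, 7): e=[-6,52,10] → ·
    (4,4)@(9, 9): e=[30,20,6] → █
    (6,4)@(13, 9): e=[-2,36,22] → ·
    (4,5)@(9, 11): e=[34,4,18] → █
    (6,5)@(13, 11): e=[2,20,34] → █
    (4,6)@(9, 13): e=[38,-12,30] → ·
    (5,6)@(11, 13): e=[22,-4,38] → ·
    (6,6)@(13, 13): e=[6,4,46] → █
    (6,7)@(13, 15): e=[10,-12,58] → ·
  covered (7 px):
    · · · · · · ·
    · · · · · · ·
    · · · · · · ·
    · · · · · █ ·
    · · · · █ █ ·
    · · · · █ █ █
    · · · · · · █
    · · · · · · ·
    · · · · · · ·
    · · · · · · ·
    · · · · · · ·

Result: [[3,0],[3,1],[3,2],[3,3]]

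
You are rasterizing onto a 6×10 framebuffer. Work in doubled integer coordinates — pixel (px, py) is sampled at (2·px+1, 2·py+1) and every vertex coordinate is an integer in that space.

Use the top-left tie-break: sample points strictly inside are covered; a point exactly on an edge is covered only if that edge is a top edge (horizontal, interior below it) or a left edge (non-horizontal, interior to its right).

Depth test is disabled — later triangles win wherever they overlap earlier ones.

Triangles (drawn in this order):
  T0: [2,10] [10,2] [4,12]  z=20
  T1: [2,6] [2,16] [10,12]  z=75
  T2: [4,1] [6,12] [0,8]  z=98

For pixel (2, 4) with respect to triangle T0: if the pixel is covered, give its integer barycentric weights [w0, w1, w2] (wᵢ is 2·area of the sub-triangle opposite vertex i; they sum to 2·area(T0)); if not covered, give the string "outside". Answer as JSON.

T0:
  2·area = 32
  edge (2, 10)→(10, 2): d=(8,-8) top-left  bias=+0
  edge (10, 2)→(4, 12): d=(-6,10) right/bottom  bias=-1
  edge (4, 12)→(2, 10): d=(-2,-2) top-left  bias=+0
    (5,0)@(11, 1): e=[0,-4,36] → ·  [on edge]
    (4,1)@(9, 3): e=[0,4,28] → █  [on edge]
    (5,1)@(11, 3): e=[16,-16,32] → ·
    (3,2)@(7, 5): e=[0,12,20] → █  [on edge]
    (4,2)@(9, 5): e=[16,-8,24] → ·
    (2,3)@(5, 7): e=[0,20,12] → █  [on edge]
    (3,3)@(7, 7): e=[16,0,16] → ·  [on edge]
    (0,4)@(1, 9): e=[-16,48,0] → ·  [on edge]
    (1,4)@(3, 9): e=[0,28,4] → █  [on edge]
    (3,4)@(7, 9): e=[32,-12,12] → ·
    (0,5)@(1, 11): e=[0,36,-4] → ·  [on edge]
    (1,5)@(3, 11): e=[16,16,0] → █  [on edge]
    (2,6)@(5, 13): e=[48,-16,0] → ·  [on edge]
    (3,7)@(7, 15): e=[80,-48,0] → ·  [on edge]
    (0,8)@(1, 17): e=[48,0,-16] → ·  [on edge]
    (4,8)@(9, 17): e=[112,-80,0] → ·  [on edge]
    (5,9)@(11, 19): e=[144,-112,0] → ·  [on edge]
  covered (6 px):
    · · · · · ·
    · · · · █ ·
    · · · █ · ·
    · · █ · · ·
    · █ █ · · ·
    · █ · · · ·
    · · · · · ·
    · · · · · ·
    · · · · · ·
    · · · · · ·
T1:
  2·area = 80  (B↔C swapped to make it positive)
  edge (2, 6)→(10, 12): d=(8,6) right/bottom  bias=-1
  edge (10, 12)→(2, 16): d=(-8,4) right/bottom  bias=-1
  edge (2, 16)→(2, 6): d=(0,-10) top-left  bias=+0
    (1,3)@(3, 7): e=[2,68,10] → █
    (2,3)@(5, 7): e=[-10,60,30] → ·
    (1,4)@(3, 9): e=[18,52,10] → █
    (2,4)@(5, 9): e=[6,44,30] → █
    (3,4)@(7, 9): e=[-6,36,50] → ·
    (1,5)@(3, 11): e=[34,36,10] → █
    (3,5)@(7, 11): e=[10,20,50] → █
    (4,5)@(9, 11): e=[-2,12,70] → ·
    (1,6)@(3, 13): e=[50,20,10] → █
    (4,6)@(9, 13): e=[14,-4,70] → ·
    (1,7)@(3, 15): e=[66,4,10] → █
    (2,7)@(5, 15): e=[54,-4,30] → ·
  covered (10 px):
    · · · · · ·
    · · · · · ·
    · · · · · ·
    · █ · · · ·
    · █ █ · · ·
    · █ █ █ · ·
    · █ █ █ · ·
    · █ · · · ·
    · · · · · ·
    · · · · · ·
T2:
  2·area = 58
  edge (4, 1)→(6, 12): d=(2,11) right/bottom  bias=-1
  edge (6, 12)→(0, 8): d=(-6,-4) top-left  bias=+0
  edge (0, 8)→(4, 1): d=(4,-7) top-left  bias=+0
    (1,1)@(3, 3): e=[15,42,1] → █
    (2,1)@(5, 3): e=[-7,50,15] → ·
    (1,2)@(3, 5): e=[19,30,9] → █
    (2,2)@(5, 5): e=[-3,38,23] → ·
    (0,3)@(1, 7): e=[45,10,3] → █
    (2,3)@(5, 7): e=[1,26,31] → █
    (3,3)@(7, 7): e=[-21,34,45] → ·
    (0,4)@(1, 9): e=[49,-2,11] → ·
    (1,4)@(3, 9): e=[27,6,25] → █
    (3,4)@(7, 9): e=[-17,22,53] → ·
    (1,5)@(3, 11): e=[31,-6,33] → ·
    (2,5)@(5, 11): e=[9,2,47] → █
  covered (8 px):
    · · · · · ·
    · █ · · · ·
    · █ · · · ·
    █ █ █ · · ·
    · █ █ · · ·
    · · █ · · ·
    · · · · · ·
    · · · · · ·
    · · · · · ·
    · · · · · ·

Result: [8,8,16]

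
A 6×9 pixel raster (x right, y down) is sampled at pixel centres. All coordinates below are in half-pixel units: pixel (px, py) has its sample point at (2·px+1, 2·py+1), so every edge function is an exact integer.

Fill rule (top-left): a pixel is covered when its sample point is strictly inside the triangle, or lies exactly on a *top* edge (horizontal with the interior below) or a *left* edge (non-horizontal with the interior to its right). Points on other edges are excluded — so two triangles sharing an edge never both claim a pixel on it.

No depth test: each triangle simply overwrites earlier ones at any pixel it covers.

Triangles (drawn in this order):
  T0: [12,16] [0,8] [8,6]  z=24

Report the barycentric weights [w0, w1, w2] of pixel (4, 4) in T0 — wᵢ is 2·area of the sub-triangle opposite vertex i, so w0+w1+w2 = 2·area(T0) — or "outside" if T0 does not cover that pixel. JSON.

T0:
  2·area = 88
  edge (12, 16)→(0, 8): d=(-12,-8) top-left  bias=+0
  edge (0, 8)→(8, 6): d=(8,-2) top-left  bias=+0
  edge (8, 6)→(12, 16): d=(4,10) right/bottom  bias=-1
    (2,3)@(5, 7): e=[52,2,34] → #
    (3,3)@(7, 7): e=[68,6,14] → #
    (4,3)@(9, 7): e=[84,10,-6] → ·
    (1,4)@(3, 9): e=[12,14,62] → #
    (4,4)@(9, 9): e=[60,26,2] → #
    (5,4)@(11, 9): e=[76,30,-18] → ·
    (1,5)@(3, 11): e=[-12,30,70] → ·
    (2,5)@(5, 11): e=[4,34,50] → #
    (5,5)@(11, 11): e=[52,46,-10] → ·
    (2,6)@(5, 13): e=[-20,50,58] → ·
    (3,6)@(7, 13): e=[-4,54,38] → ·
    (4,6)@(9, 13): e=[12,58,18] → #
  covered (11 px):
    · · · · · ·
    · · · · · ·
    · · · · · ·
    · · # # · ·
    · # # # # ·
    · · # # # ·
    · · · · # ·
    · · · · · #
    · · · · · ·

Final: [26,2,60]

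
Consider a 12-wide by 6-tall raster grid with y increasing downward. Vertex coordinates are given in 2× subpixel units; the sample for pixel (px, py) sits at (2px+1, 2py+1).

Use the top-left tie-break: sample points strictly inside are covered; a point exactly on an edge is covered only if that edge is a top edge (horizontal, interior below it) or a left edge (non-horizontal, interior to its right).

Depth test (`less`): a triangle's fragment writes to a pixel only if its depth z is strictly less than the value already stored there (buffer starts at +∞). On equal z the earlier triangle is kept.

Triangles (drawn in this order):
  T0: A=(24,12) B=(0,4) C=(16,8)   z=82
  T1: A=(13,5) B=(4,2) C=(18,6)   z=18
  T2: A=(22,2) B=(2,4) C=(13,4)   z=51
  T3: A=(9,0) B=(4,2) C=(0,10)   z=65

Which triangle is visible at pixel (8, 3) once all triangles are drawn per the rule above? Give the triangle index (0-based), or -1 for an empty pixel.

T0:
  2·area = 32
  edge (24, 12)→(0, 4): d=(-24,-8) top-left  bias=+0
  edge (0, 4)→(16, 8): d=(16,4) right/bottom  bias=-1
  edge (16, 8)→(24, 12): d=(8,4) right/bottom  bias=-1
    (1,2)@(3, 5): e=[0,4,28] → █  [on edge]
    (2,2)@(5, 5): e=[16,-4,20] → ·
    (1,3)@(3, 7): e=[-48,36,44] → ·
    (4,3)@(9, 7): e=[0,12,20] → █  [on edge]
    (5,3)@(11, 7): e=[16,4,12] → █
    (6,3)@(13, 7): e=[32,-4,4] → ·
    (4,4)@(9, 9): e=[-48,44,36] → ·
    (5,4)@(11, 9): e=[-32,36,28] → ·
    (7,4)@(15, 9): e=[0,20,12] → █  [on edge]
    (8,4)@(17, 9): e=[16,12,4] → █
    (9,4)@(19, 9): e=[32,4,-4] → ·
    (7,5)@(15, 11): e=[-48,52,28] → ·
    (10,5)@(21, 11): e=[0,28,4] → █  [on edge]
  covered (6 px):
    · · · · · · · · · · · ·
    · · · · · · · · · · · ·
    · █ · · · · · · · · · ·
    · · · · █ █ · · · · · ·
    · · · · · · · █ █ · · ·
    · · · · · · · · · · █ ·
T1:
  2·area = 6
  edge (13, 5)→(4, 2): d=(-9,-3) top-left  bias=+0
  edge (4, 2)→(18, 6): d=(14,4) right/bottom  bias=-1
  edge (18, 6)→(13, 5): d=(-5,-1) top-left  bias=+0
    (0,0)@(1, 1): e=[0,-2,8] → ·  [on edge]
    (1,1)@(3, 3): e=[-12,18,0] → ·  [on edge]
    (3,1)@(7, 3): e=[0,2,4] → █  [on edge]
    (4,1)@(9, 3): e=[6,-6,6] → ·
    (3,2)@(7, 5): e=[-18,30,-6] → ·
    (6,2)@(13, 5): e=[0,6,0] → █  [on edge]
    (7,2)@(15, 5): e=[6,-2,2] → ·
    (6,3)@(13, 7): e=[-18,34,-10] → ·
    (9,3)@(19, 7): e=[0,10,-4] → ·  [on edge]
    (11,3)@(23, 7): e=[12,-6,0] → ·  [on edge]
  covered (2 px):
    · · · · · · · · · · · ·
    · · · █ · · · · · · · ·
    · · · · · · █ · · · · ·
    · · · · · · · · · · · ·
    · · · · · · · · · · · ·
    · · · · · · · · · · · ·
T2:
  2·area = 22  (B↔C swapped to make it positive)
  edge (22, 2)→(13, 4): d=(-9,2) right/bottom  bias=-1
  edge (13, 4)→(2, 4): d=(-11,0) right/bottom  bias=-1
  edge (2, 4)→(22, 2): d=(20,-2) top-left  bias=+0
    (6,1)@(13, 3): e=[9,11,2] → █
    (7,1)@(15, 3): e=[5,11,6] → █
    (8,1)@(17, 3): e=[1,11,10] → █
    (9,1)@(19, 3): e=[-3,11,14] → ·
    (6,2)@(13, 5): e=[-9,-11,42] → ·
    (7,2)@(15, 5): e=[-13,-11,46] → ·
    (8,2)@(17, 5): e=[-17,-11,50] → ·
  covered (3 px):
    · · · · · · · · · · · ·
    · · · · · · █ █ █ · · ·
    · · · · · · · · · · · ·
    · · · · · · · · · · · ·
    · · · · · · · · · · · ·
    · · · · · · · · · · · ·
T3:
  2·area = 32  (B↔C swapped to make it positive)
  edge (9, 0)→(0, 10): d=(-9,10) right/bottom  bias=-1
  edge (0, 10)→(4, 2): d=(4,-8) top-left  bias=+0
  edge (4, 2)→(9, 0): d=(5,-2) top-left  bias=+0
    (3,0)@(7, 1): e=[11,20,1] → █
    (4,0)@(9, 1): e=[-9,36,5] → ·
    (2,1)@(5, 3): e=[13,12,7] → █
    (3,1)@(7, 3): e=[-7,28,11] → ·
    (1,2)@(3, 5): e=[15,4,13] → █
    (2,2)@(5, 5): e=[-5,20,17] → ·
    (1,3)@(3, 7): e=[-3,12,23] → ·
  covered (3 px):
    · · · █ · · · · · · · ·
    · · █ · · · · · · · · ·
    · █ · · · · · · · · · ·
    · · · · · · · · · · · ·
    · · · · · · · · · · · ·
    · · · · · · · · · · · ·

Z-buffer (winner per pixel, '.' = empty):
  . . . 3 . . . . . . . .
  . . 3 1 . . 2 2 2 . . .
  . 3 . . . . 1 . . . . .
  . . . . 0 0 . . . . . .
  . . . . . . . 0 0 . . .
  . . . . . . . . . . 0 .

Result: -1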